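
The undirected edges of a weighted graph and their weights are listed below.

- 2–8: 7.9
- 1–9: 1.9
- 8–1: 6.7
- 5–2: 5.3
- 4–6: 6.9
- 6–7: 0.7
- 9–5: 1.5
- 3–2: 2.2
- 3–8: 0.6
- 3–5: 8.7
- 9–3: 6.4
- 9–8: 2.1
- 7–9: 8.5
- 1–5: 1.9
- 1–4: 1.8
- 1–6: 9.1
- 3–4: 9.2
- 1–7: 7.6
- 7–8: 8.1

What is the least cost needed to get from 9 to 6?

Settle nodes by increasing distance from 9:
9: 0
5: 1.5  (via 9)
1: 1.9  (via 9)
8: 2.1  (via 9)
3: 2.7  (via 8)
4: 3.7  (via 1)
2: 4.9  (via 3)
7: 8.5  (via 9)
6: 9.2  (via 7)
Shortest route: 9 → 7 → 6 = 9.2.

9.2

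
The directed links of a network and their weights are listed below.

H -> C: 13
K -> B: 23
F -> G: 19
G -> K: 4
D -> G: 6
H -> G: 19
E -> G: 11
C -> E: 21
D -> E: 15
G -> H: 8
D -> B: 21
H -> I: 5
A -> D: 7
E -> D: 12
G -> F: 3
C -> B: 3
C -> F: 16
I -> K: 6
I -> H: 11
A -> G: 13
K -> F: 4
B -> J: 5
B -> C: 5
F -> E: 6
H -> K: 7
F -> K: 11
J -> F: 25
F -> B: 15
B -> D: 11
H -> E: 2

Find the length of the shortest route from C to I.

Enumerating some paths:
C - F - E - G - H - I: 16+6+11+8+5 = 46
C - E - G - H - I: 21+11+8+5 = 45
C - B - D - G - H - I: 3+11+6+8+5 = 33
The minimum is 33 via C - B - D - G - H - I.

33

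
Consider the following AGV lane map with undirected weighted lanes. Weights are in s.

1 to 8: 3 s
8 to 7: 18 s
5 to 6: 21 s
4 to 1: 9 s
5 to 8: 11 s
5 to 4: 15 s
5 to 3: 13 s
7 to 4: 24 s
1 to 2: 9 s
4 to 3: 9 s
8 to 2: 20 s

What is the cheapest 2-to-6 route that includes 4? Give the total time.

54 s

Best 2 to 4: 2–1–4 costing 18
Best 4 to 6: 4–5–6 costing 36
Total via 4: 18 + 36 = 54 s.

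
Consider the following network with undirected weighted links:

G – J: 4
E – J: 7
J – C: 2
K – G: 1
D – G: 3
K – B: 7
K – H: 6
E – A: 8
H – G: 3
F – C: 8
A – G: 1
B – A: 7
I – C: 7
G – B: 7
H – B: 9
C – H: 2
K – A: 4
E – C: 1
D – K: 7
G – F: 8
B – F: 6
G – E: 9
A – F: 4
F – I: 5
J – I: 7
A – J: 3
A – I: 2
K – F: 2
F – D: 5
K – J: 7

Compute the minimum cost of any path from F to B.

6

Settle nodes by increasing distance from F:
F: 0
K: 2  (via F)
G: 3  (via K)
A: 4  (via F)
D: 5  (via F)
I: 5  (via F)
B: 6  (via F)
Shortest route: F–B = 6.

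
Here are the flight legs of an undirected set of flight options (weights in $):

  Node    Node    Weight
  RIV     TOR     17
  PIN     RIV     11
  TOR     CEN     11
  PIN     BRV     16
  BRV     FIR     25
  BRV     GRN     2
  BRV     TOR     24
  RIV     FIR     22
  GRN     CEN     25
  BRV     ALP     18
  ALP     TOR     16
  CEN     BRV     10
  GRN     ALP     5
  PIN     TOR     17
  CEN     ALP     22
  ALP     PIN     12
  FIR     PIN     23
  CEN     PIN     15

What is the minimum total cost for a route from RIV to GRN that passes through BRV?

$29

Shortest RIV→BRV: RIV–PIN–BRV = 27
Best BRV to GRN: BRV–GRN costing 2
Total via BRV: 27 + 2 = $29.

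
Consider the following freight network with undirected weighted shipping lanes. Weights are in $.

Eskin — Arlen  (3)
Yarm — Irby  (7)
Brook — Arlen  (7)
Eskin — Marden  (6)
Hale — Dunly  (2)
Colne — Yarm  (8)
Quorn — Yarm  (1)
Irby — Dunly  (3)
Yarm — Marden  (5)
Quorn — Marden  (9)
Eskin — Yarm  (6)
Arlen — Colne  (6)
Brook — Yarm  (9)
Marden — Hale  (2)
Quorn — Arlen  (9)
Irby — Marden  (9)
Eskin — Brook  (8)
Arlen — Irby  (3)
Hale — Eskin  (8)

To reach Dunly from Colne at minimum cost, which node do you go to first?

Candidate routes:
Colne → Yarm → Irby → Dunly: 8+7+3 = 18
Colne → Yarm → Marden → Hale → Dunly: 8+5+2+2 = 17
Colne → Arlen → Irby → Dunly: 6+3+3 = 12
The minimum is $12 via Colne → Arlen → Irby → Dunly.
So from Colne the first move is to Arlen.

Arlen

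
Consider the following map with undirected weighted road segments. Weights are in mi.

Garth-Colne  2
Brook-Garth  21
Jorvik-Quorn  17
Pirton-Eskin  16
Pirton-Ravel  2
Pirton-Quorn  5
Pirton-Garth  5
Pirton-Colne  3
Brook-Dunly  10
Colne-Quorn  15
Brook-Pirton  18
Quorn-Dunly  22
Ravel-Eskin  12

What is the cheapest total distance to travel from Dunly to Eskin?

41 mi

Enumerating some paths:
Dunly - Quorn - Pirton - Ravel - Eskin: 22+5+2+12 = 41
Dunly - Brook - Pirton - Ravel - Eskin: 10+18+2+12 = 42
The minimum is 41 mi via Dunly - Quorn - Pirton - Ravel - Eskin.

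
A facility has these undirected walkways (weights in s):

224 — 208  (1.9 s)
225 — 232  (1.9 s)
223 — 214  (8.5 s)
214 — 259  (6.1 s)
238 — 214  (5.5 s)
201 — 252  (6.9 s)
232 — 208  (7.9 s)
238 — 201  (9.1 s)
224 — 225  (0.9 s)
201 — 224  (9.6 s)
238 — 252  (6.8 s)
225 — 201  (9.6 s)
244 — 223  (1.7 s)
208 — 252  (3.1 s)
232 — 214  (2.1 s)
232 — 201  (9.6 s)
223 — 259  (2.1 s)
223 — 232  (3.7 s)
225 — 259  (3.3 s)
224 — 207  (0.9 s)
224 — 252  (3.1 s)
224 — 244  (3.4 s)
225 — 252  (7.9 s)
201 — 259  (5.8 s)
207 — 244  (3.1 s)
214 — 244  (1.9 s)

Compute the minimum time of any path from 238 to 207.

Settle nodes by increasing distance from 238:
238: 0
214: 5.5  (via 238)
252: 6.8  (via 238)
244: 7.4  (via 214)
232: 7.6  (via 214)
223: 9.1  (via 244)
201: 9.1  (via 238)
225: 9.5  (via 232)
224: 9.9  (via 252)
208: 9.9  (via 252)
207: 10.5  (via 244)
Shortest route: 238 → 214 → 244 → 207 = 10.5 s.

10.5 s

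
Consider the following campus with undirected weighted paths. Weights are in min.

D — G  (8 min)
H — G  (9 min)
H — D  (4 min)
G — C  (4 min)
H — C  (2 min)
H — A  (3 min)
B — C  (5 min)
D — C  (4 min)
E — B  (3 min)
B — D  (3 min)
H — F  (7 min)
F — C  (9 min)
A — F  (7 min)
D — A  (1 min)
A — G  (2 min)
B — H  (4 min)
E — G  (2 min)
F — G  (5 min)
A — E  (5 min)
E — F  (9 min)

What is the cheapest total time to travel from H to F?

7 min

Running Dijkstra from H:
H: 0
C: 2  (via H)
A: 3  (via H)
B: 4  (via H)
D: 4  (via H)
G: 5  (via A)
E: 7  (via B)
F: 7  (via H)
Shortest route: H → F = 7 min.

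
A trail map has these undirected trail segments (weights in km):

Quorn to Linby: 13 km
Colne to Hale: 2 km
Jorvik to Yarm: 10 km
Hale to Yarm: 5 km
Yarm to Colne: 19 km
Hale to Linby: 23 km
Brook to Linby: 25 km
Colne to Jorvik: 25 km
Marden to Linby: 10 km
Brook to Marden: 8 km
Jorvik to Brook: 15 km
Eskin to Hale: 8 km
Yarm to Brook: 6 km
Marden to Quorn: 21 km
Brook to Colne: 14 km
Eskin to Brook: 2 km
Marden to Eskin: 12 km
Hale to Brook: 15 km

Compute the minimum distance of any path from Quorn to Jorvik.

44 km

Candidate routes:
Quorn–Marden–Brook–Yarm–Jorvik: 21+8+6+10 = 45
Quorn–Linby–Marden–Brook–Jorvik: 13+10+8+15 = 46
Quorn–Marden–Brook–Jorvik: 21+8+15 = 44
Cheapest is Quorn–Marden–Brook–Jorvik at 44 km.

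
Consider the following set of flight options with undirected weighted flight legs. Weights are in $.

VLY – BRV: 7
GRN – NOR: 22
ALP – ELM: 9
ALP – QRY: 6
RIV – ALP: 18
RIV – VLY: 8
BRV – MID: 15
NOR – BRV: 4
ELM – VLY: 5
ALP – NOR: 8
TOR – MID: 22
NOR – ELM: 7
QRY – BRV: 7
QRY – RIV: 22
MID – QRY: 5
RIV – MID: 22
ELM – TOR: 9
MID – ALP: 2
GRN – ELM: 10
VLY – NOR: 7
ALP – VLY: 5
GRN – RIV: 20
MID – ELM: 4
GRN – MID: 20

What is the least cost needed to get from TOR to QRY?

$18

Candidate routes:
TOR–ELM–MID–ALP–QRY: 9+4+2+6 = 21
TOR–ELM–MID–QRY: 9+4+5 = 18
TOR–ELM–ALP–MID–QRY: 9+9+2+5 = 25
TOR–ELM–ALP–QRY: 9+9+6 = 24
Cheapest is TOR–ELM–MID–QRY at $18.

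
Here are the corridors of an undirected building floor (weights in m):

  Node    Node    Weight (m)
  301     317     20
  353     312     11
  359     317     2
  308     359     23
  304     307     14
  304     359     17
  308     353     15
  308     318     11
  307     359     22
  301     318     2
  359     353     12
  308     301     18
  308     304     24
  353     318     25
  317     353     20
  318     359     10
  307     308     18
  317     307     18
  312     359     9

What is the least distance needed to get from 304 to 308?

24 m

Enumerating some paths:
304 → 359 → 318 → 308: 17+10+11 = 38
304 → 359 → 308: 17+23 = 40
304 → 308: 24 = 24
304 → 307 → 308: 14+18 = 32
The minimum is 24 m via 304 → 308.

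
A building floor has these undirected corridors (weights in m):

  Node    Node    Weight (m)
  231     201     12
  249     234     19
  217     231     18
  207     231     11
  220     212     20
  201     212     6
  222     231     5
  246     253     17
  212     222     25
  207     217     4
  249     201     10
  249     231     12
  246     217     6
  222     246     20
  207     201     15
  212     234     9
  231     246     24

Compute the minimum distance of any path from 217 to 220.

45 m

Compare a few routes:
217 → 207 → 201 → 212 → 220: 4+15+6+20 = 45
217 → 207 → 231 → 201 → 212 → 220: 4+11+12+6+20 = 53
The minimum is 45 m via 217 → 207 → 201 → 212 → 220.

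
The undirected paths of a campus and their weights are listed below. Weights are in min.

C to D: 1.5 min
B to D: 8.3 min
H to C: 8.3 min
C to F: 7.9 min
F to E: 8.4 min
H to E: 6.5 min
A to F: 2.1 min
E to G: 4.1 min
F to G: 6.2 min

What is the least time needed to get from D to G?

15.6 min

Compare a few routes:
D → C → F → G: 1.5+7.9+6.2 = 15.6
D → C → H → E → G: 1.5+8.3+6.5+4.1 = 20.4
Cheapest is D → C → F → G at 15.6 min.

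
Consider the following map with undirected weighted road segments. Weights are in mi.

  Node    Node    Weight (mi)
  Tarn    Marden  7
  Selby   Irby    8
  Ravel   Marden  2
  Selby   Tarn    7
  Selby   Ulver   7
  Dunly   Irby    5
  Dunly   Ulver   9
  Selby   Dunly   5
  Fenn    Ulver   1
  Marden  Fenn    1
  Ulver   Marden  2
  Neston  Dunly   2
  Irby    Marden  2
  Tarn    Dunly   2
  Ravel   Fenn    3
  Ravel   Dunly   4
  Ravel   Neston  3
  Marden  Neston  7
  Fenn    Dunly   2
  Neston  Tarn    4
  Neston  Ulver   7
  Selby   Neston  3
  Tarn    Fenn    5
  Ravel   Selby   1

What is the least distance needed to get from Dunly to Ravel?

4 mi

Compare a few routes:
Dunly–Fenn–Marden–Ravel: 2+1+2 = 5
Dunly–Ravel: 4 = 4
The minimum is 4 mi via Dunly–Ravel.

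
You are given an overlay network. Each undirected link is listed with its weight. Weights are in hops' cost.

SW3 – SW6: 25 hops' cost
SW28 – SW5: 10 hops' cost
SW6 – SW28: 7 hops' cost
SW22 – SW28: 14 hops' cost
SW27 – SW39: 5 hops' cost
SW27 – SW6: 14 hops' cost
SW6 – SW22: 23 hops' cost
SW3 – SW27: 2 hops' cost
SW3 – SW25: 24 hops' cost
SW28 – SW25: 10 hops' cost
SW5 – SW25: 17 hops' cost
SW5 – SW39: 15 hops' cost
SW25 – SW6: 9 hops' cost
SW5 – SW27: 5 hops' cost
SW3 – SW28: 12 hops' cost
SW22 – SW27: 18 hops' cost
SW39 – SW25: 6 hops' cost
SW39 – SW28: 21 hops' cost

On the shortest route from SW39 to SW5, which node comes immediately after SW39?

SW27

Compare a few routes:
SW39 → SW27 → SW5: 5+5 = 10
SW39 → SW5: 15 = 15
Cheapest is SW39 → SW27 → SW5 at 10 hops' cost.
So from SW39 the first move is to SW27.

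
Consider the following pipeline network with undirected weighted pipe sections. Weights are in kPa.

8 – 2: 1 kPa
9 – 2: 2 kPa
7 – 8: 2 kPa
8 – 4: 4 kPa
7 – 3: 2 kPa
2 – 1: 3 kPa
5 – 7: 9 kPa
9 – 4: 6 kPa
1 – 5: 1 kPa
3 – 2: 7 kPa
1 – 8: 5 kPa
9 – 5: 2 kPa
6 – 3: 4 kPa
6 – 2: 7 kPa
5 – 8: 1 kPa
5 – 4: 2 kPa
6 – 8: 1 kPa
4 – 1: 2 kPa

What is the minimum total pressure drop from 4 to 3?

7 kPa

Candidate routes:
4 - 5 - 8 - 6 - 3: 2+1+1+4 = 8
4 - 1 - 5 - 8 - 7 - 3: 2+1+1+2+2 = 8
4 - 5 - 8 - 7 - 3: 2+1+2+2 = 7
4 - 8 - 7 - 3: 4+2+2 = 8
Cheapest is 4 - 5 - 8 - 7 - 3 at 7 kPa.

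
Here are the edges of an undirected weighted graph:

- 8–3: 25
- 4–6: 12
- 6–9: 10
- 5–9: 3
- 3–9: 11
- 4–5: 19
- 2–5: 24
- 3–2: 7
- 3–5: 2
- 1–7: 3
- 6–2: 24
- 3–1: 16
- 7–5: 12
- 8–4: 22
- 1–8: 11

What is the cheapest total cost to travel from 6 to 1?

Running Dijkstra from 6:
6: 0
9: 10  (via 6)
4: 12  (via 6)
5: 13  (via 9)
3: 15  (via 5)
2: 22  (via 3)
7: 25  (via 5)
1: 28  (via 7)
Shortest route: 6 → 9 → 5 → 7 → 1 = 28.

28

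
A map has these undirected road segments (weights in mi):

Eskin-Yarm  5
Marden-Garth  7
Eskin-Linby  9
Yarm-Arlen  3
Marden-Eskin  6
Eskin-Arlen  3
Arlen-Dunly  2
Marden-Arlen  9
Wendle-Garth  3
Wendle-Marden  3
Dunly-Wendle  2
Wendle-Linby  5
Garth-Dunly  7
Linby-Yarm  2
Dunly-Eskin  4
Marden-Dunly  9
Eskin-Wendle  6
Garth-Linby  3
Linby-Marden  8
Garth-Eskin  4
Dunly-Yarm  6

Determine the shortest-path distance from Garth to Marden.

6 mi

Shortest distances from Garth:
Garth: 0
Linby: 3  (via Garth)
Wendle: 3  (via Garth)
Eskin: 4  (via Garth)
Dunly: 5  (via Wendle)
Yarm: 5  (via Linby)
Marden: 6  (via Wendle)
Shortest route: Garth–Wendle–Marden = 6 mi.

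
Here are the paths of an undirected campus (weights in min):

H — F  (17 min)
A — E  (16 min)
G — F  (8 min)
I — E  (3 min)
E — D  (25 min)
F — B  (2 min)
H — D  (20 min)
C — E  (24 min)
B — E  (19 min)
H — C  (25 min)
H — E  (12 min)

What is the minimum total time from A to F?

37 min

Running Dijkstra from A:
A: 0
E: 16  (via A)
I: 19  (via E)
H: 28  (via E)
B: 35  (via E)
F: 37  (via B)
Shortest route: A–E–B–F = 37 min.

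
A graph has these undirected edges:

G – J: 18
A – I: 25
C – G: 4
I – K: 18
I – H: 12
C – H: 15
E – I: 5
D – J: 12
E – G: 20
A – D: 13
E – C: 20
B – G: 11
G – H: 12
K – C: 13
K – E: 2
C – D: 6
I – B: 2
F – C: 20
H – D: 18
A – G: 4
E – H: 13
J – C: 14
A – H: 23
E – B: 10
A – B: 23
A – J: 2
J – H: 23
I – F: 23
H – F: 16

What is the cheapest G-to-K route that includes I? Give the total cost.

Best G to I: G → B → I costing 13
Best I to K: I → E → K costing 7
Total via I: 13 + 7 = 20.

20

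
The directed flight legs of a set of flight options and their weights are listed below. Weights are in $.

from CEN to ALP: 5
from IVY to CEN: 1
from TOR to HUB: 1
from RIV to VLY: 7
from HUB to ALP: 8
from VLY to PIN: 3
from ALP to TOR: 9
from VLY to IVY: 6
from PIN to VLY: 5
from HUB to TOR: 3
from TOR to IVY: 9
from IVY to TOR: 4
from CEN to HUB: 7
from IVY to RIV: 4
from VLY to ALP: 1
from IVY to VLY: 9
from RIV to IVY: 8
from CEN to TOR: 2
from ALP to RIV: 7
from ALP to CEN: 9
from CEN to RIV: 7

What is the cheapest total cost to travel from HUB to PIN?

$24

Enumerating some paths:
HUB–ALP–RIV–VLY–PIN: 8+7+7+3 = 25
HUB–TOR–IVY–CEN–RIV–VLY–PIN: 3+9+1+7+7+3 = 30
HUB–TOR–IVY–RIV–VLY–PIN: 3+9+4+7+3 = 26
HUB–TOR–IVY–VLY–PIN: 3+9+9+3 = 24
The minimum is $24 via HUB–TOR–IVY–VLY–PIN.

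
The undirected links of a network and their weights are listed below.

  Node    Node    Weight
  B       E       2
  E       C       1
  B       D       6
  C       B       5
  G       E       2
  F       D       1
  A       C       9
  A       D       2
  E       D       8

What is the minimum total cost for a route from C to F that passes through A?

12

Best C to A: C → A costing 9
Best A to F: A → D → F costing 3
Total via A: 9 + 3 = 12.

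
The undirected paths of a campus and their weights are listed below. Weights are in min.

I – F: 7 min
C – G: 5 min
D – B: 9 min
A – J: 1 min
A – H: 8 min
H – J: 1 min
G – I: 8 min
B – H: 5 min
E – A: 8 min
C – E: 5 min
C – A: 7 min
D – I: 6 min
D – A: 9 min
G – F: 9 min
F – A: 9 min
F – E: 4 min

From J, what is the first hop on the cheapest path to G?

A

Candidate routes:
J → A → C → G: 1+7+5 = 13
J → A → F → G: 1+9+9 = 19
Cheapest is J → A → C → G at 13 min.
So from J the first move is to A.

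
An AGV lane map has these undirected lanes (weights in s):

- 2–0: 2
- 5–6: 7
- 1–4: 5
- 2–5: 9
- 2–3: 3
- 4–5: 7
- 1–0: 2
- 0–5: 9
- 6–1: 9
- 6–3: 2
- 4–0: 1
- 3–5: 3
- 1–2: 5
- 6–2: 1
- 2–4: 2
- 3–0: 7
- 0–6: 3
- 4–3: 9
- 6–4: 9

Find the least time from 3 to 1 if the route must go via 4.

8 s

Shortest 3→4: 3–2–4 = 5
Shortest 4→1: 4–0–1 = 3
Total via 4: 5 + 3 = 8 s.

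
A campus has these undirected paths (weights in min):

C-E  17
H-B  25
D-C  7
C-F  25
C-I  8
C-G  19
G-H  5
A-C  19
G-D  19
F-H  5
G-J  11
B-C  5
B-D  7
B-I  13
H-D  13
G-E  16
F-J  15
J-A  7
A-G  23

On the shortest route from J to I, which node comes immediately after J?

Compare a few routes:
J–A–C–I: 7+19+8 = 34
J–G–H–D–C–I: 11+5+13+7+8 = 44
J–G–C–I: 11+19+8 = 38
Cheapest is J–A–C–I at 34 min.
So from J the first move is to A.

A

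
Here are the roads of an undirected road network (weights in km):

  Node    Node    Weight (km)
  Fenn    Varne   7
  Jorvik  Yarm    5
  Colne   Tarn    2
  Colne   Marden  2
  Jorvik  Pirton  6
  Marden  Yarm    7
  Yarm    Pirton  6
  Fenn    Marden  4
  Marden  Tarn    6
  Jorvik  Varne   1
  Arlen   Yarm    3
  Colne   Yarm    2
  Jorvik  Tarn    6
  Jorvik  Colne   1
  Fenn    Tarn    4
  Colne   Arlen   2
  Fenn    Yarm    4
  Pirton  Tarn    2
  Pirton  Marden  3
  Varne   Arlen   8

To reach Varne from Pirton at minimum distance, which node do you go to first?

Tarn

Candidate routes:
Pirton–Jorvik–Varne: 6+1 = 7
Pirton–Tarn–Jorvik–Varne: 2+6+1 = 9
Pirton–Marden–Colne–Jorvik–Varne: 3+2+1+1 = 7
Pirton–Tarn–Colne–Jorvik–Varne: 2+2+1+1 = 6
Cheapest is Pirton–Tarn–Colne–Jorvik–Varne at 6 km.
So from Pirton the first move is to Tarn.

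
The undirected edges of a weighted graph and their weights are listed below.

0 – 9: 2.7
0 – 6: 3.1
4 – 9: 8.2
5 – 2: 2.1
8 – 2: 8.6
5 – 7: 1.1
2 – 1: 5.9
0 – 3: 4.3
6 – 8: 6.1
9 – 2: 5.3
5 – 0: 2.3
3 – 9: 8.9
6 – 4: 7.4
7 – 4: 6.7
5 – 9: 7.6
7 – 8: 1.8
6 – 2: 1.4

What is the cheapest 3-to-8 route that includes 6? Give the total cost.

13.5

Best 3 to 6: 3 → 0 → 6 costing 7.4
Best 6 to 8: 6 → 8 costing 6.1
Total via 6: 7.4 + 6.1 = 13.5.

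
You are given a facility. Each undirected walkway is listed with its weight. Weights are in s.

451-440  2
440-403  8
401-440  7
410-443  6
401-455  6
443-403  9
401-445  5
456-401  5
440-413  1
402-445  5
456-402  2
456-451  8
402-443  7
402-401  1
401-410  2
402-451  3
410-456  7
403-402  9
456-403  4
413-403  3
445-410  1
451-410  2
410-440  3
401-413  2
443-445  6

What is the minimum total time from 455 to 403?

Running Dijkstra from 455:
455: 0
401: 6  (via 455)
402: 7  (via 401)
413: 8  (via 401)
410: 8  (via 401)
445: 9  (via 410)
440: 9  (via 413)
456: 9  (via 402)
451: 10  (via 402)
403: 11  (via 413)
Shortest route: 455 → 401 → 413 → 403 = 11 s.

11 s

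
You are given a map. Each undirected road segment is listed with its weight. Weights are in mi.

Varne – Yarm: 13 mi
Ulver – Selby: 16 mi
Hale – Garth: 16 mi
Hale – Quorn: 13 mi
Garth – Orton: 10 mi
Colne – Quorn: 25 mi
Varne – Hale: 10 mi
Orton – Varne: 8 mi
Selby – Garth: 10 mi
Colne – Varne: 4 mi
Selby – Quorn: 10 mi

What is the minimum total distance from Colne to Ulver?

Shortest distances from Colne:
Colne: 0
Varne: 4  (via Colne)
Orton: 12  (via Varne)
Hale: 14  (via Varne)
Yarm: 17  (via Varne)
Garth: 22  (via Orton)
Quorn: 25  (via Colne)
Selby: 32  (via Garth)
Ulver: 48  (via Selby)
Shortest route: Colne–Varne–Orton–Garth–Selby–Ulver = 48 mi.

48 mi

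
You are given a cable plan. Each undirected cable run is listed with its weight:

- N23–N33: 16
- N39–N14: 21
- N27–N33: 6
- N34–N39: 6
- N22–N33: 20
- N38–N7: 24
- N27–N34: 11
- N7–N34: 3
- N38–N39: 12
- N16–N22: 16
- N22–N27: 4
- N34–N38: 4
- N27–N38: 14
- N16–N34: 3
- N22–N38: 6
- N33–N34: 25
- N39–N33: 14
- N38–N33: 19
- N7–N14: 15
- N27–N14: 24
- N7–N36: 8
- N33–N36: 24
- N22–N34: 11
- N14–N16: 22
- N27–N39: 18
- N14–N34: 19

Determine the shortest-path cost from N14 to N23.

Candidate routes:
N14–N27–N33–N23: 24+6+16 = 46
N14–N34–N27–N33–N23: 19+11+6+16 = 52
N14–N7–N34–N27–N33–N23: 15+3+11+6+16 = 51
N14–N39–N33–N23: 21+14+16 = 51
The minimum is 46 via N14–N27–N33–N23.

46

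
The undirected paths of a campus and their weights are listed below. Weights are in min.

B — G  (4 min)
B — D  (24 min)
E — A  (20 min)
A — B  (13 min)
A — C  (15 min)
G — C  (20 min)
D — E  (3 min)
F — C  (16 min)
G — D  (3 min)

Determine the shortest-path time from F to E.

42 min

Settle nodes by increasing distance from F:
F: 0
C: 16  (via F)
A: 31  (via C)
G: 36  (via C)
D: 39  (via G)
B: 40  (via G)
E: 42  (via D)
Shortest route: F → C → G → D → E = 42 min.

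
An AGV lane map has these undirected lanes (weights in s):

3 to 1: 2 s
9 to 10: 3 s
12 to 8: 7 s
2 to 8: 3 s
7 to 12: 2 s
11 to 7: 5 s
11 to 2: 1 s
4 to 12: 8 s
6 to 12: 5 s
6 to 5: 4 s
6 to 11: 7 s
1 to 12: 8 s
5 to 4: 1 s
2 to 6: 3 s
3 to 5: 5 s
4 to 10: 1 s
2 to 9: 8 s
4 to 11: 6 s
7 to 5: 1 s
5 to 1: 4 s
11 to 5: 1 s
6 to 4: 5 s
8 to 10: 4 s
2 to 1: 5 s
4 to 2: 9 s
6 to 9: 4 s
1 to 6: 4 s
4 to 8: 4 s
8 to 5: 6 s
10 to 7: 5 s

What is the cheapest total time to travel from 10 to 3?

7 s

Shortest distances from 10:
10: 0
4: 1  (via 10)
5: 2  (via 4)
7: 3  (via 5)
9: 3  (via 10)
11: 3  (via 5)
2: 4  (via 11)
8: 4  (via 10)
12: 5  (via 7)
1: 6  (via 5)
6: 6  (via 4)
3: 7  (via 5)
Shortest route: 10–4–5–3 = 7 s.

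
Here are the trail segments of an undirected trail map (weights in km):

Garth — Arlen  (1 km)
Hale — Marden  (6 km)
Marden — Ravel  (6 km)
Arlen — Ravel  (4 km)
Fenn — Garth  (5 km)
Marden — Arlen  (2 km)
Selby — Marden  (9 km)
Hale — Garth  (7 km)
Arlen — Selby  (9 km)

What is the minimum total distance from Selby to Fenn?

Running Dijkstra from Selby:
Selby: 0
Arlen: 9  (via Selby)
Marden: 9  (via Selby)
Garth: 10  (via Arlen)
Ravel: 13  (via Arlen)
Hale: 15  (via Marden)
Fenn: 15  (via Garth)
Shortest route: Selby → Arlen → Garth → Fenn = 15 km.

15 km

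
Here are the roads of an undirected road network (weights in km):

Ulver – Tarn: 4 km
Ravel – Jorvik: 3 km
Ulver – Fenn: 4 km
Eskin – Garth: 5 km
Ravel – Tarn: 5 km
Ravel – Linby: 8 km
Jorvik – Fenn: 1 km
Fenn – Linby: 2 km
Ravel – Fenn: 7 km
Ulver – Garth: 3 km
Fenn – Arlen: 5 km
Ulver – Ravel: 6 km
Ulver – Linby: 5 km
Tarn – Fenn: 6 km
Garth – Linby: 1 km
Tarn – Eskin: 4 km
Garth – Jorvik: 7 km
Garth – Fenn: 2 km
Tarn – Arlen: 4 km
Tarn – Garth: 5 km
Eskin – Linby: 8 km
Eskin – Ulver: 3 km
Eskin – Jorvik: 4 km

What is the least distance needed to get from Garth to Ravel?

6 km

Compare a few routes:
Garth → Linby → Fenn → Jorvik → Ravel: 1+2+1+3 = 7
Garth → Fenn → Jorvik → Ravel: 2+1+3 = 6
Cheapest is Garth → Fenn → Jorvik → Ravel at 6 km.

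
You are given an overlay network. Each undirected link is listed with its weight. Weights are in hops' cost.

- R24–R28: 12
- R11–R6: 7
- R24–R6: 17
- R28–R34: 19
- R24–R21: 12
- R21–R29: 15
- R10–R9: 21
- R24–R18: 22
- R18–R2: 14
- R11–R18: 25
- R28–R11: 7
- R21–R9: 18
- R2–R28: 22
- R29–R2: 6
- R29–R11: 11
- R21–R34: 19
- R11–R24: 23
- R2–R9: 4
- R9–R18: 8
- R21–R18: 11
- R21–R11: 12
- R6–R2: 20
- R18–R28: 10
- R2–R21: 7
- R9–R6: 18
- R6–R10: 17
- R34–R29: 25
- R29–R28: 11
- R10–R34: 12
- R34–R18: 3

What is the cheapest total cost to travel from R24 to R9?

Candidate routes:
R24–R21–R2–R9: 12+7+4 = 23
R24–R28–R18–R9: 12+10+8 = 30
The minimum is 23 hops' cost via R24–R21–R2–R9.

23 hops' cost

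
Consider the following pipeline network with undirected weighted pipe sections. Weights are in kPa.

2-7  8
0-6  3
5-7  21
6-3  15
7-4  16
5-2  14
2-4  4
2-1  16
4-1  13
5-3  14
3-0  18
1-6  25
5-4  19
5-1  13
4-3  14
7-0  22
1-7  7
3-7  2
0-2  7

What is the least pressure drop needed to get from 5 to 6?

Shortest distances from 5:
5: 0
1: 13  (via 5)
2: 14  (via 5)
3: 14  (via 5)
7: 16  (via 3)
4: 18  (via 2)
0: 21  (via 2)
6: 24  (via 0)
Shortest route: 5–2–0–6 = 24 kPa.

24 kPa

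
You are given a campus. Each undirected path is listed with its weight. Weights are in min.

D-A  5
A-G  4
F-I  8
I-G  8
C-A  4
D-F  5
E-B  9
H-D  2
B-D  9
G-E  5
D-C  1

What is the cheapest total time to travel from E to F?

Shortest distances from E:
E: 0
G: 5  (via E)
A: 9  (via G)
B: 9  (via E)
C: 13  (via A)
I: 13  (via G)
D: 14  (via A)
H: 16  (via D)
F: 19  (via D)
Shortest route: E → G → A → D → F = 19 min.

19 min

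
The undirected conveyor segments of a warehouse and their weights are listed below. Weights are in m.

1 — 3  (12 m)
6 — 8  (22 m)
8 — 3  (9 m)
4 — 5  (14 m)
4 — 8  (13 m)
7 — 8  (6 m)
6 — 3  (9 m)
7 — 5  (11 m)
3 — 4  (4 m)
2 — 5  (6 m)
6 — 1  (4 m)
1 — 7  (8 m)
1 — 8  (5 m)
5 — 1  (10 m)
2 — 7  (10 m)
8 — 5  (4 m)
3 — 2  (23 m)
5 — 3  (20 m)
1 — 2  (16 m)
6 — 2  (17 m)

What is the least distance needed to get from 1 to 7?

Settle nodes by increasing distance from 1:
1: 0
6: 4  (via 1)
8: 5  (via 1)
7: 8  (via 1)
Shortest route: 1–7 = 8 m.

8 m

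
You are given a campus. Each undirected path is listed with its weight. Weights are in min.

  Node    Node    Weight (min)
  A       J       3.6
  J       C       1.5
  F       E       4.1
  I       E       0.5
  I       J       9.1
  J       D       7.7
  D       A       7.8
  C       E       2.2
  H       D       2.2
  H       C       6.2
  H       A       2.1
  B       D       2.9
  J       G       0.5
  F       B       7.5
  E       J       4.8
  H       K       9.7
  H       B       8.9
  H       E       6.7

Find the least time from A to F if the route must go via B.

14.7 min

Shortest A→B: A → H → D → B = 7.2
Shortest B→F: B → F = 7.5
Total via B: 7.2 + 7.5 = 14.7 min.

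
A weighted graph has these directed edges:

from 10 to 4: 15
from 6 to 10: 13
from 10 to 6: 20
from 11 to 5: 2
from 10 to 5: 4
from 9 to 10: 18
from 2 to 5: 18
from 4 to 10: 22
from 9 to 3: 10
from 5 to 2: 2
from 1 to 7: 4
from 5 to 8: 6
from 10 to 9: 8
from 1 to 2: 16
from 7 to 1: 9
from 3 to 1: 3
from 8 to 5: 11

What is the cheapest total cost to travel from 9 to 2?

24

Shortest distances from 9:
9: 0
3: 10  (via 9)
1: 13  (via 3)
7: 17  (via 1)
10: 18  (via 9)
5: 22  (via 10)
2: 24  (via 5)
Shortest route: 9 → 10 → 5 → 2 = 24.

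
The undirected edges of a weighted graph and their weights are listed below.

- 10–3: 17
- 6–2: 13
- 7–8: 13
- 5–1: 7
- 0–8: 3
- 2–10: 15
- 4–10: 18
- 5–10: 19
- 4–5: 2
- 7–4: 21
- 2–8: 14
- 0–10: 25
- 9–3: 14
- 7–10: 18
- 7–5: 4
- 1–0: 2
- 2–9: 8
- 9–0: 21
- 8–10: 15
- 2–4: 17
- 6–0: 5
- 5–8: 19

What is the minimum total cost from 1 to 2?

19

Running Dijkstra from 1:
1: 0
0: 2  (via 1)
8: 5  (via 0)
5: 7  (via 1)
6: 7  (via 0)
4: 9  (via 5)
7: 11  (via 5)
2: 19  (via 8)
Shortest route: 1 → 0 → 8 → 2 = 19.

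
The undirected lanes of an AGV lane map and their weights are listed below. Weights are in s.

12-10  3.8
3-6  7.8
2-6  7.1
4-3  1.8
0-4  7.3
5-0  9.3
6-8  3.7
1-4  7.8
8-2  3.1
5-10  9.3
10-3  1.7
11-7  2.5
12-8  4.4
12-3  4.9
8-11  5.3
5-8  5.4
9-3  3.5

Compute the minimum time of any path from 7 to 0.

Running Dijkstra from 7:
7: 0
11: 2.5  (via 7)
8: 7.8  (via 11)
2: 10.9  (via 8)
6: 11.5  (via 8)
12: 12.2  (via 8)
5: 13.2  (via 8)
10: 16  (via 12)
3: 17.1  (via 12)
4: 18.9  (via 3)
9: 20.6  (via 3)
0: 22.5  (via 5)
Shortest route: 7 → 11 → 8 → 5 → 0 = 22.5 s.

22.5 s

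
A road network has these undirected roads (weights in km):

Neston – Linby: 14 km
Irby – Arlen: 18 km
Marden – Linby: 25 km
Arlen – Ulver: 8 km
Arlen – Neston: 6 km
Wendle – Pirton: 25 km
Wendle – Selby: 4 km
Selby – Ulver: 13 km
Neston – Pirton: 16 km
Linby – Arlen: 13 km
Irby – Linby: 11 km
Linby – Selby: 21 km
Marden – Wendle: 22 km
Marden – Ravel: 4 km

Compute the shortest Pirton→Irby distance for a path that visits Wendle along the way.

61 km

Best Pirton to Wendle: Pirton–Wendle costing 25
Best Wendle to Irby: Wendle–Selby–Linby–Irby costing 36
Total via Wendle: 25 + 36 = 61 km.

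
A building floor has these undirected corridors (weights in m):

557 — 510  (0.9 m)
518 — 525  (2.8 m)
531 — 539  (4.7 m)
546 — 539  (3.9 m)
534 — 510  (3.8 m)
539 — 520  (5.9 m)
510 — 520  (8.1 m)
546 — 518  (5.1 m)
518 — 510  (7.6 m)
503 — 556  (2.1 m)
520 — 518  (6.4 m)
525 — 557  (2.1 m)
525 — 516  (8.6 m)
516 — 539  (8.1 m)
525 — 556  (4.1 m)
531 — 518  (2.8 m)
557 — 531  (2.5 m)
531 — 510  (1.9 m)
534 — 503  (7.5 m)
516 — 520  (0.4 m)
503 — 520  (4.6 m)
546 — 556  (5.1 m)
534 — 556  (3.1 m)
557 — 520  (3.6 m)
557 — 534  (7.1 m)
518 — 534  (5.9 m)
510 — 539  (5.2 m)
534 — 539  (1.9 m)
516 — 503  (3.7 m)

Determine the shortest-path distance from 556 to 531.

8.7 m

Shortest distances from 556:
556: 0
503: 2.1  (via 556)
534: 3.1  (via 556)
525: 4.1  (via 556)
539: 5  (via 534)
546: 5.1  (via 556)
516: 5.8  (via 503)
557: 6.2  (via 525)
520: 6.2  (via 516)
510: 6.9  (via 534)
518: 6.9  (via 525)
531: 8.7  (via 557)
Shortest route: 556–525–557–531 = 8.7 m.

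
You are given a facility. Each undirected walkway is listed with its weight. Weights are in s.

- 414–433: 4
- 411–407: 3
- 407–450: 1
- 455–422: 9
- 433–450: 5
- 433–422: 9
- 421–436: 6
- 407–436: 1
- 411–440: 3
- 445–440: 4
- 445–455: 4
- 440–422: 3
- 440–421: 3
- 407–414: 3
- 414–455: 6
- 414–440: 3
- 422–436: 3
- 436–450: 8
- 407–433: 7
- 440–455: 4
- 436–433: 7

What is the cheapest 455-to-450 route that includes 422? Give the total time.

Best 455 to 422: 455 → 440 → 422 costing 7
Shortest 422→450: 422 → 436 → 407 → 450 = 5
Total via 422: 7 + 5 = 12 s.

12 s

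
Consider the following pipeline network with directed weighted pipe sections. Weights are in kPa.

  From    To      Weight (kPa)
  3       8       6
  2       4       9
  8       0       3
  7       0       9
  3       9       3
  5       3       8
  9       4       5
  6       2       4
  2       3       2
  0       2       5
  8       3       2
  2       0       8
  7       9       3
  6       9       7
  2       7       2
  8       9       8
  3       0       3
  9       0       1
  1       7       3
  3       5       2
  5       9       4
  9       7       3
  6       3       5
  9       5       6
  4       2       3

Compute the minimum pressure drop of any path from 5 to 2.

10 kPa

Shortest distances from 5:
5: 0
9: 4  (via 5)
0: 5  (via 9)
7: 7  (via 9)
3: 8  (via 5)
4: 9  (via 9)
2: 10  (via 0)
Shortest route: 5–9–0–2 = 10 kPa.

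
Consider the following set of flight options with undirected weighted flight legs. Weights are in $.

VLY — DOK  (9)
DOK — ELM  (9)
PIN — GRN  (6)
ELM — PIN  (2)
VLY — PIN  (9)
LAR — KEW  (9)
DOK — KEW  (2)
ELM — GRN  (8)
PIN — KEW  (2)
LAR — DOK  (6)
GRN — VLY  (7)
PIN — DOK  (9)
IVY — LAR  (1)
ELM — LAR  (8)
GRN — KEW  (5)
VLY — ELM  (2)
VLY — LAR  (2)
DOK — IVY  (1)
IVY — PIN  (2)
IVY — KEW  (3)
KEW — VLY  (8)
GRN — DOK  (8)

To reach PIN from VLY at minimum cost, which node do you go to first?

Enumerating some paths:
VLY → ELM → PIN: 2+2 = 4
VLY → LAR → IVY → PIN: 2+1+2 = 5
Cheapest is VLY → ELM → PIN at $4.
So from VLY the first move is to ELM.

ELM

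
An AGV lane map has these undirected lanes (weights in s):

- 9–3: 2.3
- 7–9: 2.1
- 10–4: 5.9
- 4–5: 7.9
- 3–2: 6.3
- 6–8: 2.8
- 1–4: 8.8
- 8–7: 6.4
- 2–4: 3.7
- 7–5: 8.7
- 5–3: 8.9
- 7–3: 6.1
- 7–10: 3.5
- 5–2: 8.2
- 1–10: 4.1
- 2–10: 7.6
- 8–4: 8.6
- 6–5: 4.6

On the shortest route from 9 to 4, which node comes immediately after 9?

Enumerating some paths:
9–7–10–4: 2.1+3.5+5.9 = 11.5
9–7–10–2–4: 2.1+3.5+7.6+3.7 = 16.9
9–3–2–4: 2.3+6.3+3.7 = 12.3
The minimum is 11.5 s via 9–7–10–4.
So from 9 the first move is to 7.

7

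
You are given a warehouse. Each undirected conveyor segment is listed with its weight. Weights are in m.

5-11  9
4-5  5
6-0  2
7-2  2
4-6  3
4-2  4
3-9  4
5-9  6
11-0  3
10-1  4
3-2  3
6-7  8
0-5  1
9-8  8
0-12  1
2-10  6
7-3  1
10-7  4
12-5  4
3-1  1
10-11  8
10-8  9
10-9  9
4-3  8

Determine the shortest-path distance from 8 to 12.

Settle nodes by increasing distance from 8:
8: 0
9: 8  (via 8)
10: 9  (via 8)
3: 12  (via 9)
1: 13  (via 10)
7: 13  (via 10)
5: 14  (via 9)
0: 15  (via 5)
2: 15  (via 10)
12: 16  (via 0)
Shortest route: 8 → 9 → 5 → 0 → 12 = 16 m.

16 m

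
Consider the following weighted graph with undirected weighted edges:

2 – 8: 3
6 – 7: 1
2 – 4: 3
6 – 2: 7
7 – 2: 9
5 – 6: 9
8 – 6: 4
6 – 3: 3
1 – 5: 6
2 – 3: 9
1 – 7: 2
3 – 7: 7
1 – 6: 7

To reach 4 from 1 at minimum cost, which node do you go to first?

Enumerating some paths:
1–7–2–4: 2+9+3 = 14
1–7–6–2–4: 2+1+7+3 = 13
Cheapest is 1–7–6–2–4 at 13.
So from 1 the first move is to 7.

7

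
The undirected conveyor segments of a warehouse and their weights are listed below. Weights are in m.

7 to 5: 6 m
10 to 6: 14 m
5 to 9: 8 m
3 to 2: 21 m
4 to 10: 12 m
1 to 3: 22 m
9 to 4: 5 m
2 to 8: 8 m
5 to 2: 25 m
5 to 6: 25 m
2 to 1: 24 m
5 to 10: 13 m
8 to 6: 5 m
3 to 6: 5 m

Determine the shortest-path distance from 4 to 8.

31 m

Enumerating some paths:
4–10–6–8: 12+14+5 = 31
4–9–5–6–8: 5+8+25+5 = 43
4–9–5–10–6–8: 5+8+13+14+5 = 45
Cheapest is 4–10–6–8 at 31 m.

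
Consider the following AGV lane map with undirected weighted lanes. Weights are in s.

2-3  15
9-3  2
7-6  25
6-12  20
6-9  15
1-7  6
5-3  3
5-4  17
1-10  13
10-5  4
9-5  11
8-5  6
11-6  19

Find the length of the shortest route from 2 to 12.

Settle nodes by increasing distance from 2:
2: 0
3: 15  (via 2)
9: 17  (via 3)
5: 18  (via 3)
10: 22  (via 5)
8: 24  (via 5)
6: 32  (via 9)
1: 35  (via 10)
4: 35  (via 5)
7: 41  (via 1)
11: 51  (via 6)
12: 52  (via 6)
Shortest route: 2–3–9–6–12 = 52 s.

52 s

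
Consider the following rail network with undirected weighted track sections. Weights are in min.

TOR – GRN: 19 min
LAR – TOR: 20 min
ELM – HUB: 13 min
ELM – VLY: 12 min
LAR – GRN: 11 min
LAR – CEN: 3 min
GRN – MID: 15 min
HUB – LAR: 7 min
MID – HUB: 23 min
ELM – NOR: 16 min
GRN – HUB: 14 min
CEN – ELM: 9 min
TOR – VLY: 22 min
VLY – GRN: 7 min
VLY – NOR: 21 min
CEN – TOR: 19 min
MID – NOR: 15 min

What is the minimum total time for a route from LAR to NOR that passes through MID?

41 min

Shortest LAR→MID: LAR–GRN–MID = 26
Shortest MID→NOR: MID–NOR = 15
Total via MID: 26 + 15 = 41 min.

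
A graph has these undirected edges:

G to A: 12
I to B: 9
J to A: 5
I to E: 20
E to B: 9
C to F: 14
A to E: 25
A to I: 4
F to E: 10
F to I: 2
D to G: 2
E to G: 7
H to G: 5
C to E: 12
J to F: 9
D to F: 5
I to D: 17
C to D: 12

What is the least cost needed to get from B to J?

18

Settle nodes by increasing distance from B:
B: 0
E: 9  (via B)
I: 9  (via B)
F: 11  (via I)
A: 13  (via I)
D: 16  (via F)
G: 16  (via E)
J: 18  (via A)
Shortest route: B–I–A–J = 18.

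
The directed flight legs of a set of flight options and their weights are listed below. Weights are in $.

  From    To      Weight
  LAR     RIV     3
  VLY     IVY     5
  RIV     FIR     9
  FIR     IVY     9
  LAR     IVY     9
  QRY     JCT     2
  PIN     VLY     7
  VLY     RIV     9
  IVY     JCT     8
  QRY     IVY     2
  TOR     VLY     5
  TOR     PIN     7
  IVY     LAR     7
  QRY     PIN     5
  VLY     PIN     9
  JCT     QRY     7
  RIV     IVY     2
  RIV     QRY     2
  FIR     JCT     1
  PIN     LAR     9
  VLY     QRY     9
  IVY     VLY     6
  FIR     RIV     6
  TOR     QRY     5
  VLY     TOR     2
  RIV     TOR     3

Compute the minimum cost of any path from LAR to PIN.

Settle nodes by increasing distance from LAR:
LAR: 0
RIV: 3  (via LAR)
IVY: 5  (via RIV)
QRY: 5  (via RIV)
TOR: 6  (via RIV)
JCT: 7  (via QRY)
PIN: 10  (via QRY)
Shortest route: LAR → RIV → QRY → PIN = $10.

$10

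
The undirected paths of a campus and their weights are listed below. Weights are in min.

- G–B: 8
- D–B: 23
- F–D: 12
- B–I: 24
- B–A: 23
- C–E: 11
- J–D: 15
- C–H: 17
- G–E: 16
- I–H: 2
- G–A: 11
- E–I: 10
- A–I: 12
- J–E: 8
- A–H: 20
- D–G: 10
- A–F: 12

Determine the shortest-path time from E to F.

Shortest distances from E:
E: 0
J: 8  (via E)
I: 10  (via E)
C: 11  (via E)
H: 12  (via I)
G: 16  (via E)
A: 22  (via I)
D: 23  (via J)
B: 24  (via G)
F: 34  (via A)
Shortest route: E–I–A–F = 34 min.

34 min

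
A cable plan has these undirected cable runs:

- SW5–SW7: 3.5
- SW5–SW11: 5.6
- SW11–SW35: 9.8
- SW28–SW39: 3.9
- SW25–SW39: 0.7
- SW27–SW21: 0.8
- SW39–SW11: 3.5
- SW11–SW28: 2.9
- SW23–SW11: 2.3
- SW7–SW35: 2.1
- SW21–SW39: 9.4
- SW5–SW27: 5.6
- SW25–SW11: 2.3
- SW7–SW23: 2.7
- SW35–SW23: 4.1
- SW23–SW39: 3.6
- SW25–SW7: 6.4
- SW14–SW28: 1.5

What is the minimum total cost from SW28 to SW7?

7.9

Settle nodes by increasing distance from SW28:
SW28: 0
SW14: 1.5  (via SW28)
SW11: 2.9  (via SW28)
SW39: 3.9  (via SW28)
SW25: 4.6  (via SW39)
SW23: 5.2  (via SW11)
SW7: 7.9  (via SW23)
Shortest route: SW28 → SW11 → SW23 → SW7 = 7.9.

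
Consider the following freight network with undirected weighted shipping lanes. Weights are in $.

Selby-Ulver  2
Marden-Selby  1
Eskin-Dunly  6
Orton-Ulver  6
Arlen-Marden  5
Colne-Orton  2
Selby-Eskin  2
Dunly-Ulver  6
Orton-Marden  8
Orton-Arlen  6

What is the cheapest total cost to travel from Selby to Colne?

$10

Enumerating some paths:
Selby - Ulver - Orton - Colne: 2+6+2 = 10
Selby - Marden - Orton - Colne: 1+8+2 = 11
The minimum is $10 via Selby - Ulver - Orton - Colne.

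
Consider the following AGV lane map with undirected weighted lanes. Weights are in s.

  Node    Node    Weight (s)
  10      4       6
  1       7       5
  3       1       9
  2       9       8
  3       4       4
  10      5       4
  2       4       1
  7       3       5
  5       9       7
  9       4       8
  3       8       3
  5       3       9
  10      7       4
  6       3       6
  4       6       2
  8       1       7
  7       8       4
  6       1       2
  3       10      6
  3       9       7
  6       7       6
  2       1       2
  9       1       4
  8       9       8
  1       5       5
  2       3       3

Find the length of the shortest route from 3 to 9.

Shortest distances from 3:
3: 0
2: 3  (via 3)
8: 3  (via 3)
4: 4  (via 3)
1: 5  (via 2)
7: 5  (via 3)
6: 6  (via 3)
10: 6  (via 3)
9: 7  (via 3)
Shortest route: 3 → 9 = 7 s.

7 s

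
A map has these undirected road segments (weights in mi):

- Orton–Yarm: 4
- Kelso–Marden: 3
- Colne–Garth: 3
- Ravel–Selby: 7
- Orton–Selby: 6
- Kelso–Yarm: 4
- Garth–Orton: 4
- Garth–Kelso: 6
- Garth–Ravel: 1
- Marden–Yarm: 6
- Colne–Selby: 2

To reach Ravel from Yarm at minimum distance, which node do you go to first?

Orton

Candidate routes:
Yarm → Orton → Garth → Ravel: 4+4+1 = 9
Yarm → Kelso → Garth → Ravel: 4+6+1 = 11
The minimum is 9 mi via Yarm → Orton → Garth → Ravel.
So from Yarm the first move is to Orton.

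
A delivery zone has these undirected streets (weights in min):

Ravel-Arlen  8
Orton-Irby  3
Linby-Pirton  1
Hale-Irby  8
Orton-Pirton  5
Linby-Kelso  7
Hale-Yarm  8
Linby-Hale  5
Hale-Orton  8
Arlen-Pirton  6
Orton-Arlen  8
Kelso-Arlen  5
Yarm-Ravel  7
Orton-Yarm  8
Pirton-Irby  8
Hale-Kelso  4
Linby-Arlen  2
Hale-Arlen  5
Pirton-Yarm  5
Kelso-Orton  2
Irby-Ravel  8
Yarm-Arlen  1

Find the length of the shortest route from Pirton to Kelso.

7 min

Enumerating some paths:
Pirton–Linby–Arlen–Kelso: 1+2+5 = 8
Pirton–Linby–Hale–Kelso: 1+5+4 = 10
Pirton–Linby–Kelso: 1+7 = 8
Pirton–Orton–Kelso: 5+2 = 7
The minimum is 7 min via Pirton–Orton–Kelso.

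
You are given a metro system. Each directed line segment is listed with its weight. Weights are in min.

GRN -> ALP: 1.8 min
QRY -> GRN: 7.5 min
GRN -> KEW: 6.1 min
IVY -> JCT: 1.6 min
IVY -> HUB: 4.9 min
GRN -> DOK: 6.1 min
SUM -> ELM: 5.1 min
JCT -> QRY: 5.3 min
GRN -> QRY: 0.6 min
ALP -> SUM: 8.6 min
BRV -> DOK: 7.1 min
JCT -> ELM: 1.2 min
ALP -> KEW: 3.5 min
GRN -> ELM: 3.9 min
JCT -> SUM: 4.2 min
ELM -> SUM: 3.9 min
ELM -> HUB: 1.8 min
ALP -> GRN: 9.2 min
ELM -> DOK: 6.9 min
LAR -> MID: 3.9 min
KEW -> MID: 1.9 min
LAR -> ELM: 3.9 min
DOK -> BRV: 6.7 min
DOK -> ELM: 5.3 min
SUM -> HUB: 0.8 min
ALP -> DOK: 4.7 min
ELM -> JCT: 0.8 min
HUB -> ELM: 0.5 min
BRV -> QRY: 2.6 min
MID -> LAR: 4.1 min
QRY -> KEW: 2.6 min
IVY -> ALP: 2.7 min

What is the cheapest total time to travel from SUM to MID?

Compare a few routes:
SUM → ELM → JCT → QRY → KEW → MID: 5.1+0.8+5.3+2.6+1.9 = 15.7
SUM → HUB → ELM → JCT → QRY → KEW → MID: 0.8+0.5+0.8+5.3+2.6+1.9 = 11.9
SUM → HUB → ELM → DOK → BRV → QRY → KEW → MID: 0.8+0.5+6.9+6.7+2.6+2.6+1.9 = 22
Cheapest is SUM → HUB → ELM → JCT → QRY → KEW → MID at 11.9 min.

11.9 min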